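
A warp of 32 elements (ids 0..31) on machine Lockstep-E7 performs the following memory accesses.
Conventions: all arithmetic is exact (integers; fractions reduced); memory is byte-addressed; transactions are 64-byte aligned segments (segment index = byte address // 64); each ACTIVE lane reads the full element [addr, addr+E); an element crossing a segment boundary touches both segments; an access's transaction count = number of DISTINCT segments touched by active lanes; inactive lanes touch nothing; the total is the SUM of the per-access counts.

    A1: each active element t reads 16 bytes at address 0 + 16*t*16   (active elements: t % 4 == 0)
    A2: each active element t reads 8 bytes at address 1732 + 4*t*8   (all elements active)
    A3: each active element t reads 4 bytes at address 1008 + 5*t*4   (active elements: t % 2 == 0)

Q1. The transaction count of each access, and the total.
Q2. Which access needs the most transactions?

A1: 8 transactions
A2: 16 transactions
A3: 11 transactions

Answer: 8,16,11; total 35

Answer: A2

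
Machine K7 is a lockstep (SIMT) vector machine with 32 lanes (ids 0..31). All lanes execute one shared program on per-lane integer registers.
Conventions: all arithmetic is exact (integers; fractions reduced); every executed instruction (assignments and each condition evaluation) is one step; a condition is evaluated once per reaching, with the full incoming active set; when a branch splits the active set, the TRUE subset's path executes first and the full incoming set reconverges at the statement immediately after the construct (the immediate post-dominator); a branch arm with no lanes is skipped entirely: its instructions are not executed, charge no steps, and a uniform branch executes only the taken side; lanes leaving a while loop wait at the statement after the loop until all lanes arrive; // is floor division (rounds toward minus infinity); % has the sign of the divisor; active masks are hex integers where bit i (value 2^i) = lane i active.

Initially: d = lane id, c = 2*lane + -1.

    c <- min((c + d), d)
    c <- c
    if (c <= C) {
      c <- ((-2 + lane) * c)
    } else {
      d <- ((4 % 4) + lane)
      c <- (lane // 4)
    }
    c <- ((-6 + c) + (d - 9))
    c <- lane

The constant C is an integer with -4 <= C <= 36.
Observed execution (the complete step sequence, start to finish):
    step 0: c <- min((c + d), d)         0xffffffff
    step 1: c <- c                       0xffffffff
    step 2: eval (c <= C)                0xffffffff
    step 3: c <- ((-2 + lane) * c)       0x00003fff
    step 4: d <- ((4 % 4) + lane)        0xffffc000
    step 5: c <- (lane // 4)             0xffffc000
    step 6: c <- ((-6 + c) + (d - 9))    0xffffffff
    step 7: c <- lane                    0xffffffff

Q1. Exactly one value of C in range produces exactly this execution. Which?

Answer: C = 13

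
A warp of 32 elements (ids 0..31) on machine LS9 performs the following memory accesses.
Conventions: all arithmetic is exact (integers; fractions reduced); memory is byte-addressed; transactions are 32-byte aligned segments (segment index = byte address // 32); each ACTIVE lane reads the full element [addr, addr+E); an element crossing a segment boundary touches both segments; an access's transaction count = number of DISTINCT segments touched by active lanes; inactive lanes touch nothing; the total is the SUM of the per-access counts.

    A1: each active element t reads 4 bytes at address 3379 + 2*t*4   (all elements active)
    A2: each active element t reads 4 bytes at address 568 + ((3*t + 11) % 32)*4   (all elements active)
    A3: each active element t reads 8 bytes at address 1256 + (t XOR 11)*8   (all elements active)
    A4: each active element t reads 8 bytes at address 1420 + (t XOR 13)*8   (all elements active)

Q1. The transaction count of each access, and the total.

A1: 9 transactions
A2: 5 transactions
A3: 9 transactions
A4: 9 transactions

Answer: 9,5,9,9; total 32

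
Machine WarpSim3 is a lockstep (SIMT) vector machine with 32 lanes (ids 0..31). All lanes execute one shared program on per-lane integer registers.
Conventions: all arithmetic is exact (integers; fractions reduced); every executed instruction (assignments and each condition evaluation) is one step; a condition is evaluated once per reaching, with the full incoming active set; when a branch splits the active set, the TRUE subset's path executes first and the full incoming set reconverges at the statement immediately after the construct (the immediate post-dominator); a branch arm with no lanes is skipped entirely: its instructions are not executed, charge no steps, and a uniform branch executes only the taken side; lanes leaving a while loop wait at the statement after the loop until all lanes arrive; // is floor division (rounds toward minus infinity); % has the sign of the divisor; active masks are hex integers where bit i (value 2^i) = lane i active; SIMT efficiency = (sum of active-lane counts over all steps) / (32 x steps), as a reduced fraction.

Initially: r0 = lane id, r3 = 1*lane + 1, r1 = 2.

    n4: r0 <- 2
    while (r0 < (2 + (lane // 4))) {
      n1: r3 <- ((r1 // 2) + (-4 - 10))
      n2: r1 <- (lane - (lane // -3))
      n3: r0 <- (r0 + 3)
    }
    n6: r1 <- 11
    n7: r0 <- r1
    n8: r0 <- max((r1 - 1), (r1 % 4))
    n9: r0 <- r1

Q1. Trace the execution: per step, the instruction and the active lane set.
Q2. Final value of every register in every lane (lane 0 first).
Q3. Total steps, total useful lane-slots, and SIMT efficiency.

step 0: r0 <- 2                      0xffffffff
step 1: eval (r0 < (2 + (lane // 4))) 0xffffffff
step 2: r3 <- ((r1 // 2) + (-4 - 10)) 0xfffffff0
step 3: r1 <- (lane - (lane // -3))  0xfffffff0
step 4: r0 <- (r0 + 3)               0xfffffff0
step 5: eval (r0 < (2 + (lane // 4))) 0xfffffff0
step 6: r3 <- ((r1 // 2) + (-4 - 10)) 0xffff0000
step 7: r1 <- (lane - (lane // -3))  0xffff0000
step 8: r0 <- (r0 + 3)               0xffff0000
step 9: eval (r0 < (2 + (lane // 4))) 0xffff0000
step 10: r3 <- ((r1 // 2) + (-4 - 10)) 0xf0000000
step 11: r1 <- (lane - (lane // -3))  0xf0000000
step 12: r0 <- (r0 + 3)               0xf0000000
step 13: eval (r0 < (2 + (lane // 4))) 0xf0000000
step 14: r1 <- 11                     0xffffffff
step 15: r0 <- r1                     0xffffffff
step 16: r0 <- max((r1 - 1), (r1 % 4)) 0xffffffff
step 17: r0 <- r1                     0xffffffff

Answer: 18 steps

r0: 11,11,11,11,11,11,11,11,11,11,11,11,11,11,11,11,11,11,11,11,11,11,11,11,11,11,11,11,11,11,11,11
r3: 1,2,3,4,-13,-13,-13,-13,-13,-13,-13,-13,-13,-13,-13,-13,-3,-3,-2,-1,-1,0,1,1,2,3,3,4,5,5,6,7
r1: 11,11,11,11,11,11,11,11,11,11,11,11,11,11,11,11,11,11,11,11,11,11,11,11,11,11,11,11,11,11,11,11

steps = 18; useful = 384; efficiency = 384/576 = 2/3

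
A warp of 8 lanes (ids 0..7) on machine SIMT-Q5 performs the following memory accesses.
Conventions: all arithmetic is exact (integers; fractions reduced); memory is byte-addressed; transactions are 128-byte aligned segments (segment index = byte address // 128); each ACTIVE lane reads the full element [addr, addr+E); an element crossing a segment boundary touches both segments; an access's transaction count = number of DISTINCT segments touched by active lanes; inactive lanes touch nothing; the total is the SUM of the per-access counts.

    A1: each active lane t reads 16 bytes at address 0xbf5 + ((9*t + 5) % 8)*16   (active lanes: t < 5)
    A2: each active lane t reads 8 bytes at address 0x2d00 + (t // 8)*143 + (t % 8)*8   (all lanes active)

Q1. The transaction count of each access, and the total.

A1: 2 transactions
A2: 1 transaction

Answer: 2,1; total 3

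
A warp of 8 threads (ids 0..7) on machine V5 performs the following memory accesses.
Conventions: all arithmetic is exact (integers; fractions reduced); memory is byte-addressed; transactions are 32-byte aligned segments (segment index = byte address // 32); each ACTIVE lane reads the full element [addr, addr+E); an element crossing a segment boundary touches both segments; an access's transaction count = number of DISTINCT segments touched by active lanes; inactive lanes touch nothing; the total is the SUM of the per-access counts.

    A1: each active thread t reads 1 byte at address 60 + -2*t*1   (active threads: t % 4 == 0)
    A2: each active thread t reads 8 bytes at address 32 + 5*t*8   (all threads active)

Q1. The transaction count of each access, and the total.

A1: 1 transaction
A2: 8 transactions

Answer: 1,8; total 9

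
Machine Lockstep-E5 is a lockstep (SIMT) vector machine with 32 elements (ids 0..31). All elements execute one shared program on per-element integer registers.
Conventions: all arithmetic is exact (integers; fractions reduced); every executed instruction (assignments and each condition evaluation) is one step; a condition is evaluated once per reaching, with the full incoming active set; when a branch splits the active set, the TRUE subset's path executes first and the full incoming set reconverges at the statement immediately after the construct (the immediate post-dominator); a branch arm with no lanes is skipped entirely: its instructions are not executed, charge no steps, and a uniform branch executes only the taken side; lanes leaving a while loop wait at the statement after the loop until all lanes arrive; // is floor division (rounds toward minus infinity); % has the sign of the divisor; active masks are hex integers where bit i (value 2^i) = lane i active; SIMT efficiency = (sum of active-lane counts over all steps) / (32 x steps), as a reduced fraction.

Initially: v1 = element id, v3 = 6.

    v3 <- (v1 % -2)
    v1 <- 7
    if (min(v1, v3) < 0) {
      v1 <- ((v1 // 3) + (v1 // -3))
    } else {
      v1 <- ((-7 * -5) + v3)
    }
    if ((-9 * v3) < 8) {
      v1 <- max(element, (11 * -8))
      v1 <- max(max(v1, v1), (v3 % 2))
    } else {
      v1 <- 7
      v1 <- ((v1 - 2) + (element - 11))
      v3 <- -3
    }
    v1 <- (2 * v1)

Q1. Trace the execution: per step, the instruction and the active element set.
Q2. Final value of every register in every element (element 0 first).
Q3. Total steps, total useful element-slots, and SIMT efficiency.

step 0: v3 <- (v1 % -2)              0xffffffff
step 1: v1 <- 7                      0xffffffff
step 2: eval (min(v1, v3) < 0)       0xffffffff
step 3: v1 <- ((v1 // 3) + (v1 // -3)) 0xaaaaaaaa
step 4: v1 <- ((-7 * -5) + v3)       0x55555555
step 5: eval ((-9 * v3) < 8)         0xffffffff
step 6: v1 <- max(element, (11 * -8)) 0x55555555
step 7: v1 <- max(max(v1, v1), (v3 % 2)) 0x55555555
step 8: v1 <- 7                      0xaaaaaaaa
step 9: v1 <- ((v1 - 2) + (element - 11)) 0xaaaaaaaa
step 10: v3 <- -3                     0xaaaaaaaa
step 11: v1 <- (2 * v1)               0xffffffff

Answer: 12 steps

v1: 0,-10,4,-6,8,-2,12,2,16,6,20,10,24,14,28,18,32,22,36,26,40,30,44,34,48,38,52,42,56,46,60,50
v3: 0,-3,0,-3,0,-3,0,-3,0,-3,0,-3,0,-3,0,-3,0,-3,0,-3,0,-3,0,-3,0,-3,0,-3,0,-3,0,-3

steps = 12; useful = 272; efficiency = 272/384 = 17/24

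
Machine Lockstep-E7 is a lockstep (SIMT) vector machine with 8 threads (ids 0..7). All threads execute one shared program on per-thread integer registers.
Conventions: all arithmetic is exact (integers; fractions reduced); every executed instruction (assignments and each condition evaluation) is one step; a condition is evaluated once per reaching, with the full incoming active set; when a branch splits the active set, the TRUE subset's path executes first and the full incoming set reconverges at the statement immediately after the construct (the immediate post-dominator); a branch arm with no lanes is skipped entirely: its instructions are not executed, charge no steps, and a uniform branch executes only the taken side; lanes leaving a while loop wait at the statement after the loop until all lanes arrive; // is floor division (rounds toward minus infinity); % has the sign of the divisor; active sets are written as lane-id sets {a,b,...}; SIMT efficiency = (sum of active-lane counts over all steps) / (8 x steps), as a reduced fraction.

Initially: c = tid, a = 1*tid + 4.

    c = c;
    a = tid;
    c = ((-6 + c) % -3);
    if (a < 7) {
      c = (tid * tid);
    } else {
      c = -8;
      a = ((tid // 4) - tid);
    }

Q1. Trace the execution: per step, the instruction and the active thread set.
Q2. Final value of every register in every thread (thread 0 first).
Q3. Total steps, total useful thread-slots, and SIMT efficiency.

step 0: c <- c                       {0,1,2,3,4,5,6,7}
step 1: a <- tid                     {0,1,2,3,4,5,6,7}
step 2: c <- ((-6 + c) % -3)         {0,1,2,3,4,5,6,7}
step 3: eval (a < 7)                 {0,1,2,3,4,5,6,7}
step 4: c <- (tid * tid)             {0,1,2,3,4,5,6}
step 5: c <- -8                      {7}
step 6: a <- ((tid // 4) - tid)      {7}

Answer: 7 steps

c: 0,1,4,9,16,25,36,-8
a: 0,1,2,3,4,5,6,-6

steps = 7; useful = 41; efficiency = 41/56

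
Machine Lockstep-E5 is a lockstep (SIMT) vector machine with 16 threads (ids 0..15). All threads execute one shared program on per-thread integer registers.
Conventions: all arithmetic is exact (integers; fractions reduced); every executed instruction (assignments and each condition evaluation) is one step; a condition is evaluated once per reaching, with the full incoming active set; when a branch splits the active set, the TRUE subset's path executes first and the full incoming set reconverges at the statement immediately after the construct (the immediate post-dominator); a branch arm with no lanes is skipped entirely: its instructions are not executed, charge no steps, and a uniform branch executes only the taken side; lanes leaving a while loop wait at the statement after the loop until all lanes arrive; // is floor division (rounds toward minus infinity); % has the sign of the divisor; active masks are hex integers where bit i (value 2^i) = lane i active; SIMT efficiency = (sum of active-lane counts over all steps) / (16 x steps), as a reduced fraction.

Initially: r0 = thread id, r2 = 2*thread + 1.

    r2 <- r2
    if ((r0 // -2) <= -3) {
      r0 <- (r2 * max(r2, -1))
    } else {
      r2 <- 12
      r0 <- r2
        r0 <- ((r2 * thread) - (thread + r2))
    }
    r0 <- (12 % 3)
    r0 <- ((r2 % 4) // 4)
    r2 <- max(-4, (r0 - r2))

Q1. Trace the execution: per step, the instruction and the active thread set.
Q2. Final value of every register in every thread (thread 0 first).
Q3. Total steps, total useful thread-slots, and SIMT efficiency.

step 0: r2 <- r2                     0xffff
step 1: eval ((r0 // -2) <= -3)      0xffff
step 2: r0 <- (r2 * max(r2, -1))     0xffe0
step 3: r2 <- 12                     0x001f
step 4: r0 <- r2                     0x001f
step 5: r0 <- ((r2 * thread) - (thread + r2)) 0x001f
step 6: r0 <- (12 % 3)               0xffff
step 7: r0 <- ((r2 % 4) // 4)        0xffff
step 8: r2 <- max(-4, (r0 - r2))     0xffff

Answer: 9 steps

r0: 0,0,0,0,0,0,0,0,0,0,0,0,0,0,0,0
r2: -4,-4,-4,-4,-4,-4,-4,-4,-4,-4,-4,-4,-4,-4,-4,-4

steps = 9; useful = 106; efficiency = 106/144 = 53/72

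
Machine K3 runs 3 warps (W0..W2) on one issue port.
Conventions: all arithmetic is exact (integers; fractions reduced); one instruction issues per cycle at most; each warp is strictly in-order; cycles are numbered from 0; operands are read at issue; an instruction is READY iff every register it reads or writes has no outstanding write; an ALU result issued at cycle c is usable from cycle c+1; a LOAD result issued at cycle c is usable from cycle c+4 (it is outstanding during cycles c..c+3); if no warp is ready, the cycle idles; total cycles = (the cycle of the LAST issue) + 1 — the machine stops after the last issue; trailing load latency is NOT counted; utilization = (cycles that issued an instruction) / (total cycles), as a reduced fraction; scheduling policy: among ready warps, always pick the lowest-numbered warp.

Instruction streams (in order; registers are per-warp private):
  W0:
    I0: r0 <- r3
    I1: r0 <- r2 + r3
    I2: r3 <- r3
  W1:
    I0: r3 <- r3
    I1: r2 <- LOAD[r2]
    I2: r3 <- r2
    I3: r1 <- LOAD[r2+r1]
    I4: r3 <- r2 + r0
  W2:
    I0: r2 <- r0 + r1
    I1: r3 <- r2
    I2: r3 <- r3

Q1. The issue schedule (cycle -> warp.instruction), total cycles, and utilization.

cycle 0: W0.I0
cycle 1: W0.I1
cycle 2: W0.I2
cycle 3: W1.I0
cycle 4: W1.I1
cycle 5: W2.I0
cycle 6: W2.I1
cycle 7: W2.I2
cycle 8: W1.I2
cycle 9: W1.I3
cycle 10: W1.I4

Answer: 11 cycles, utilization 1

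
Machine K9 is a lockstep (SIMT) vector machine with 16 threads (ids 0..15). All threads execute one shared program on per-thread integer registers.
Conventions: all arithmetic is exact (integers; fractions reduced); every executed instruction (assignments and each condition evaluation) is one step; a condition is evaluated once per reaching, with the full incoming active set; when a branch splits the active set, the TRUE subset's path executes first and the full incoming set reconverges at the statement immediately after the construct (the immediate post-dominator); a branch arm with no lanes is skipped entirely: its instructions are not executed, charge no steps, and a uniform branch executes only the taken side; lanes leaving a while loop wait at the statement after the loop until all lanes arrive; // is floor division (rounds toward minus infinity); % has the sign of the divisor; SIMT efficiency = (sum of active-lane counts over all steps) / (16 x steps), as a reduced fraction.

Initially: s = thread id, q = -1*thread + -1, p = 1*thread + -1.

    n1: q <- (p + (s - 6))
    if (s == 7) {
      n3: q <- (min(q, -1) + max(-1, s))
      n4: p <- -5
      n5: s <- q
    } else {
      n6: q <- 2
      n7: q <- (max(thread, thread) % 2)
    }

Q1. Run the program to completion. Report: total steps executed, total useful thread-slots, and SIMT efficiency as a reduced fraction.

Answer: 7 steps, 65 useful, 65/112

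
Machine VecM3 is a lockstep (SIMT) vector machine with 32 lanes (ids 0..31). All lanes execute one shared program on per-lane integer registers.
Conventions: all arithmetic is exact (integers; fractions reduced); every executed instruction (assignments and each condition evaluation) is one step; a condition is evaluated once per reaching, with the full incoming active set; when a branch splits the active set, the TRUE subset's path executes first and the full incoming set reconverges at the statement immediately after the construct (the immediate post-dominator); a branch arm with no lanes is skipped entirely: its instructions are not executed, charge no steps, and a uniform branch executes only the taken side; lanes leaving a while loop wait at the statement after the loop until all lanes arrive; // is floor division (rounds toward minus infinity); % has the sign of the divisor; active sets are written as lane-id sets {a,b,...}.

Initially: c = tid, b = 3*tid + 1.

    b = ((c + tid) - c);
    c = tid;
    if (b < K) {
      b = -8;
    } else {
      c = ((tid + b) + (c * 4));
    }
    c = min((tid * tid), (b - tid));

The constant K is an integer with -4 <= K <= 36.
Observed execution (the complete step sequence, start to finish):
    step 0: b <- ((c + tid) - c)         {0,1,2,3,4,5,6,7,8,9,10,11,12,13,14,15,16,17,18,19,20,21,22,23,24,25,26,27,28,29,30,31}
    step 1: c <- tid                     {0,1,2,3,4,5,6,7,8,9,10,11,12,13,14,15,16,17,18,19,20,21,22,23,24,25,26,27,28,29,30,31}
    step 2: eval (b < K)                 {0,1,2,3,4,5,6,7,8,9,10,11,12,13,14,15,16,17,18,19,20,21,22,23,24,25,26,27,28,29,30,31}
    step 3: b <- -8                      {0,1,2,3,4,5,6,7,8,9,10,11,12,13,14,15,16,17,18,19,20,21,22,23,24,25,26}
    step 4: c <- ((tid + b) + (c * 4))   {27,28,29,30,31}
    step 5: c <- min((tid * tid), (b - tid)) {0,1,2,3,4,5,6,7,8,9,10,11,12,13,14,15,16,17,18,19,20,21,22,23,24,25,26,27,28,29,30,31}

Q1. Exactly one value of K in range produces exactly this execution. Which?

Answer: K = 27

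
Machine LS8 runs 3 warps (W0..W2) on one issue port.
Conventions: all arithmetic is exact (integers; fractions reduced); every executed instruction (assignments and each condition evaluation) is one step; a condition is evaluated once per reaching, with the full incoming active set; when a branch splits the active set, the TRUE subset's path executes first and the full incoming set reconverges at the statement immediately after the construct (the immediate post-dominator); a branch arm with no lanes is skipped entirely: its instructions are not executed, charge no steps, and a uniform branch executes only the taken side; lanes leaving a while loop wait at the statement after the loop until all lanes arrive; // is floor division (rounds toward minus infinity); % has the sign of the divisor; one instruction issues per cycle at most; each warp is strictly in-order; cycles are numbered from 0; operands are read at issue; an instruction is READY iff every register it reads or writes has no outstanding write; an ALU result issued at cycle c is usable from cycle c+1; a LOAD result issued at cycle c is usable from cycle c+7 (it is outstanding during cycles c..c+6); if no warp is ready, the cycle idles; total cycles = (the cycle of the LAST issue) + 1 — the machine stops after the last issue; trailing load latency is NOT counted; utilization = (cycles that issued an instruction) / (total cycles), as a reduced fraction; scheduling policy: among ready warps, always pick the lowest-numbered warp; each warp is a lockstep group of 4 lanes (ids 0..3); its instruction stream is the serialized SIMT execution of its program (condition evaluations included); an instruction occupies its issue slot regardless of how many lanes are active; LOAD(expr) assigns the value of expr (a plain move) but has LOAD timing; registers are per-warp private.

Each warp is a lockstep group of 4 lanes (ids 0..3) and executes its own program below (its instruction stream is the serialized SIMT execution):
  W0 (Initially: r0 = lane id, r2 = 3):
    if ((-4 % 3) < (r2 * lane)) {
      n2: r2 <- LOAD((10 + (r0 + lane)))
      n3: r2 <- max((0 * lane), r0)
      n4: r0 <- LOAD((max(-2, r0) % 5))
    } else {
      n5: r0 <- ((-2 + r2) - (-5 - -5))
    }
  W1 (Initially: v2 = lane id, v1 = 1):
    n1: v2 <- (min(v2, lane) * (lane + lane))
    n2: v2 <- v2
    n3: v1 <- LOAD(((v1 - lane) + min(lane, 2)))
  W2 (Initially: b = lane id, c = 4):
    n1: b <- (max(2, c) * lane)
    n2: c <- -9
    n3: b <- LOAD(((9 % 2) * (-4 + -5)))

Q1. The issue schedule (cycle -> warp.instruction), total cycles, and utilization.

cycle 0: W0.I0
cycle 1: W0.I1
cycle 2: W1.I0
cycle 3: W1.I1
cycle 4: W1.I2
cycle 5: W2.I0
cycle 6: W2.I1
cycle 7: W2.I2
cycle 8: W0.I2
cycle 9: W0.I3
cycle 10: idle
cycle 11: idle
cycle 12: idle
cycle 13: idle
cycle 14: idle
cycle 15: idle
cycle 16: W0.I4

Answer: 17 cycles, utilization 11/17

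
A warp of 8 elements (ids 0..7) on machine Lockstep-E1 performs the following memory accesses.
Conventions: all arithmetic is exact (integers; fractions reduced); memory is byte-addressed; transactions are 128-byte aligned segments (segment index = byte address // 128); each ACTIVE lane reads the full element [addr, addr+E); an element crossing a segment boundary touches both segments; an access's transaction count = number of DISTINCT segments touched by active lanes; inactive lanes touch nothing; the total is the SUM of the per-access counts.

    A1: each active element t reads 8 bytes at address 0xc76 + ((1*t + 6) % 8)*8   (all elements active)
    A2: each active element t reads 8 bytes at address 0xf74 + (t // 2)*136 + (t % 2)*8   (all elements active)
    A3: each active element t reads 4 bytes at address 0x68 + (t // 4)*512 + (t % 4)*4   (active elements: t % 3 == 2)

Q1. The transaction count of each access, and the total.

A1: 2 transactions
A2: 5 transactions
A3: 2 transactions

Answer: 2,5,2; total 9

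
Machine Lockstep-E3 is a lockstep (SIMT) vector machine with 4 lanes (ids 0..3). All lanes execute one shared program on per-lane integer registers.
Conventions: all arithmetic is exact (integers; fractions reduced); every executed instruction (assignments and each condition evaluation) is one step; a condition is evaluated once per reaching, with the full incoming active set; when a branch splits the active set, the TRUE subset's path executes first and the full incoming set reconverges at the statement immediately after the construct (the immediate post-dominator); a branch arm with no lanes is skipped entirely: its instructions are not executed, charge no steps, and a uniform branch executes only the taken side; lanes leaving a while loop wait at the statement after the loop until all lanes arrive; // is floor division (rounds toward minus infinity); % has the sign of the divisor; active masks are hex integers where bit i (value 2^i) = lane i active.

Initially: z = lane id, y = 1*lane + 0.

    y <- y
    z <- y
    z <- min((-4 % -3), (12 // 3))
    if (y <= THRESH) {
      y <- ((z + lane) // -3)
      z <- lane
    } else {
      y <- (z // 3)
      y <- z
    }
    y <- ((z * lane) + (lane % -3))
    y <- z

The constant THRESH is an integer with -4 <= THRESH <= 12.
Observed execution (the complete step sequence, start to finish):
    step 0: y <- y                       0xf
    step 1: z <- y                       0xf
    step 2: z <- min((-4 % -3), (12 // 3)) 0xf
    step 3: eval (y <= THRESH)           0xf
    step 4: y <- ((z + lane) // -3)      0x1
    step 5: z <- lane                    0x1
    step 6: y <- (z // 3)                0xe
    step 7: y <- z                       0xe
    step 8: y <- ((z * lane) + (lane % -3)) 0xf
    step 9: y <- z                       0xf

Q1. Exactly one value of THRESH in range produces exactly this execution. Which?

Answer: THRESH = 0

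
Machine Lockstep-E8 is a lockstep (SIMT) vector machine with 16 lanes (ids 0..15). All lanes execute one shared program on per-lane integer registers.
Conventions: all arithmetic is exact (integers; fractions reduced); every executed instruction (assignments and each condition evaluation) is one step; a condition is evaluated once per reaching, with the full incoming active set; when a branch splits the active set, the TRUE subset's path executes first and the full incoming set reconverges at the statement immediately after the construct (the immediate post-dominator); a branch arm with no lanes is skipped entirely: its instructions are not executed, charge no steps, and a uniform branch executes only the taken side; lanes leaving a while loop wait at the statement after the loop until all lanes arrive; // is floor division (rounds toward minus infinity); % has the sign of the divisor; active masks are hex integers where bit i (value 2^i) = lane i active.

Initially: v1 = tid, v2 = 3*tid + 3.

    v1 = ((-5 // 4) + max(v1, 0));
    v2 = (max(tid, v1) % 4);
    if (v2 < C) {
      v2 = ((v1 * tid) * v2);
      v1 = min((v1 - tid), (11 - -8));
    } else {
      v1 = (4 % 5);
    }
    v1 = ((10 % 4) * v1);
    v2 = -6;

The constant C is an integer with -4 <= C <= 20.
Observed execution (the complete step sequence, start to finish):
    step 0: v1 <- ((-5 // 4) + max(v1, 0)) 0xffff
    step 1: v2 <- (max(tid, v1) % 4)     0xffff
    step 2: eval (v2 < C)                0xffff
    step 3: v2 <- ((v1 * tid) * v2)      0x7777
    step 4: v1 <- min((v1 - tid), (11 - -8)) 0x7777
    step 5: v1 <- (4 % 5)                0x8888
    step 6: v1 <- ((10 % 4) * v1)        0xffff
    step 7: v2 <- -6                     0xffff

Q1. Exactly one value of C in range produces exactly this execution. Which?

Answer: C = 3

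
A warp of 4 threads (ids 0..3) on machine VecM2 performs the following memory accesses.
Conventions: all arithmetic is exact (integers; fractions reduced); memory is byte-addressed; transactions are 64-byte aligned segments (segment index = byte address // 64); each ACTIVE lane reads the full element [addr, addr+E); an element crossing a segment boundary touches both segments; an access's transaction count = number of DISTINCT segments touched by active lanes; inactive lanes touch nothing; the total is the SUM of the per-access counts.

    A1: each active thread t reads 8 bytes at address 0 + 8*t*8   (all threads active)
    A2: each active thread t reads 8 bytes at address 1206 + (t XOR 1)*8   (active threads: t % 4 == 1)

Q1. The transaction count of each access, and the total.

A1: 4 transactions
A2: 1 transaction

Answer: 4,1; total 5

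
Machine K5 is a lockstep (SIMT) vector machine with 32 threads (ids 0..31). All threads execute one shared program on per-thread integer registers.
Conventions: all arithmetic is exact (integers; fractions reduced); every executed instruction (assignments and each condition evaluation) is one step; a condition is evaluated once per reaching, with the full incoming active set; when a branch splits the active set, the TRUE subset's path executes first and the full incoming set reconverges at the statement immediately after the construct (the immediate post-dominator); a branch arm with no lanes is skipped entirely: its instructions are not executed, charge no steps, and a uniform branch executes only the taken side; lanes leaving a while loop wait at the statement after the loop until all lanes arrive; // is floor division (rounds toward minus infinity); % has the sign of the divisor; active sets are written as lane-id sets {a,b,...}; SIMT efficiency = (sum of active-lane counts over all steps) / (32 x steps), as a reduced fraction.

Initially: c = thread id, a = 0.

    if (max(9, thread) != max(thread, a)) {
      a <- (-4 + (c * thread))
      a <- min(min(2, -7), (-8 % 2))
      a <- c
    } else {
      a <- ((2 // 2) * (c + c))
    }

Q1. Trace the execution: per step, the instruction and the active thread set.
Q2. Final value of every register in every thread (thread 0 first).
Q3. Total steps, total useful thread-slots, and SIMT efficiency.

step 0: eval (max(9, thread) != max(thread, a)) {0,1,2,3,4,5,6,7,8,9,10,11,12,13,14,15,16,17,18,19,20,21,22,23,24,25,26,27,28,29,30,31}
step 1: a <- (-4 + (c * thread))     {0,1,2,3,4,5,6,7,8}
step 2: a <- min(min(2, -7), (-8 % 2)) {0,1,2,3,4,5,6,7,8}
step 3: a <- c                       {0,1,2,3,4,5,6,7,8}
step 4: a <- ((2 // 2) * (c + c))    {9,10,11,12,13,14,15,16,17,18,19,20,21,22,23,24,25,26,27,28,29,30,31}

Answer: 5 steps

c: 0,1,2,3,4,5,6,7,8,9,10,11,12,13,14,15,16,17,18,19,20,21,22,23,24,25,26,27,28,29,30,31
a: 0,1,2,3,4,5,6,7,8,18,20,22,24,26,28,30,32,34,36,38,40,42,44,46,48,50,52,54,56,58,60,62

steps = 5; useful = 82; efficiency = 82/160 = 41/80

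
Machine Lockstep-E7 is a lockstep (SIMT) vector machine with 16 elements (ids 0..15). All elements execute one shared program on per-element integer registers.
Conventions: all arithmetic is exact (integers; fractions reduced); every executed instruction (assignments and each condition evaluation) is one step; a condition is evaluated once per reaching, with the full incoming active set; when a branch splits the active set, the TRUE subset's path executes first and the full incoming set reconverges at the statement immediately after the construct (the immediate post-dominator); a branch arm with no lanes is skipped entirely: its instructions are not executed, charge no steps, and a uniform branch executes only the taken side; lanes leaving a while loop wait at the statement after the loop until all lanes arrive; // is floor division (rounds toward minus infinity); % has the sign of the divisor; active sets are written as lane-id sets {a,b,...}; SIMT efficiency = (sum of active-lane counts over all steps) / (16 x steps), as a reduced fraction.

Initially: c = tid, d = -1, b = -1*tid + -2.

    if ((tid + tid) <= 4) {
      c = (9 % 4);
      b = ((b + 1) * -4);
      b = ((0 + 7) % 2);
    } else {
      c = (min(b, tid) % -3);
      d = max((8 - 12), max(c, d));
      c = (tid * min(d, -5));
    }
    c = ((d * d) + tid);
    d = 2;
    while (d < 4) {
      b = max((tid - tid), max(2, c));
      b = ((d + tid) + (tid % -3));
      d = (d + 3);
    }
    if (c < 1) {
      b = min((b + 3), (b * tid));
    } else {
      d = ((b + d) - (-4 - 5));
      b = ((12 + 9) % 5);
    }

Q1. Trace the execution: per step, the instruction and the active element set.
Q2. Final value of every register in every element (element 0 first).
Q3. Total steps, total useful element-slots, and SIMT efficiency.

step 0: eval ((tid + tid) <= 4)      {0,1,2,3,4,5,6,7,8,9,10,11,12,13,14,15}
step 1: c <- (9 % 4)                 {0,1,2}
step 2: b <- ((b + 1) * -4)          {0,1,2}
step 3: b <- ((0 + 7) % 2)           {0,1,2}
step 4: c <- (min(b, tid) % -3)      {3,4,5,6,7,8,9,10,11,12,13,14,15}
step 5: d <- max((8 - 12), max(c, d)) {3,4,5,6,7,8,9,10,11,12,13,14,15}
step 6: c <- (tid * min(d, -5))      {3,4,5,6,7,8,9,10,11,12,13,14,15}
step 7: c <- ((d * d) + tid)         {0,1,2,3,4,5,6,7,8,9,10,11,12,13,14,15}
step 8: d <- 2                       {0,1,2,3,4,5,6,7,8,9,10,11,12,13,14,15}
step 9: eval (d < 4)                 {0,1,2,3,4,5,6,7,8,9,10,11,12,13,14,15}
step 10: b <- max((tid - tid), max(2, c)) {0,1,2,3,4,5,6,7,8,9,10,11,12,13,14,15}
step 11: b <- ((d + tid) + (tid % -3)) {0,1,2,3,4,5,6,7,8,9,10,11,12,13,14,15}
step 12: d <- (d + 3)                 {0,1,2,3,4,5,6,7,8,9,10,11,12,13,14,15}
step 13: eval (d < 4)                 {0,1,2,3,4,5,6,7,8,9,10,11,12,13,14,15}
step 14: eval (c < 1)                 {0,1,2,3,4,5,6,7,8,9,10,11,12,13,14,15}
step 15: d <- ((b + d) - (-4 - 5))    {0,1,2,3,4,5,6,7,8,9,10,11,12,13,14,15}
step 16: b <- ((12 + 9) % 5)          {0,1,2,3,4,5,6,7,8,9,10,11,12,13,14,15}

Answer: 17 steps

c: 1,2,3,4,4,6,7,7,9,10,10,12,13,13,15,16
d: 16,15,17,19,18,20,22,21,23,25,24,26,28,27,29,31
b: 1,1,1,1,1,1,1,1,1,1,1,1,1,1,1,1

steps = 17; useful = 224; efficiency = 224/272 = 14/17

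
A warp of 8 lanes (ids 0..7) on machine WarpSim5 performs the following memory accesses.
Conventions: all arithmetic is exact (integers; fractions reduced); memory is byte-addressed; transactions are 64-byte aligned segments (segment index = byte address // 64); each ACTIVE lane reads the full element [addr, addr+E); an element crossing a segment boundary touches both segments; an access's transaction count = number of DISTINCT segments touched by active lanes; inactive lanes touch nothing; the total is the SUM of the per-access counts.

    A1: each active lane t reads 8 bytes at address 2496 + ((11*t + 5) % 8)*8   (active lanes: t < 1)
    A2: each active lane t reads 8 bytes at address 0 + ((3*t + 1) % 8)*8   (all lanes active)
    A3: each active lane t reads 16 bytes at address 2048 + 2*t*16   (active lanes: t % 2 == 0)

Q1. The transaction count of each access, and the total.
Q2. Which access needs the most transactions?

A1: 1 transaction
A2: 1 transaction
A3: 4 transactions

Answer: 1,1,4; total 6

Answer: A3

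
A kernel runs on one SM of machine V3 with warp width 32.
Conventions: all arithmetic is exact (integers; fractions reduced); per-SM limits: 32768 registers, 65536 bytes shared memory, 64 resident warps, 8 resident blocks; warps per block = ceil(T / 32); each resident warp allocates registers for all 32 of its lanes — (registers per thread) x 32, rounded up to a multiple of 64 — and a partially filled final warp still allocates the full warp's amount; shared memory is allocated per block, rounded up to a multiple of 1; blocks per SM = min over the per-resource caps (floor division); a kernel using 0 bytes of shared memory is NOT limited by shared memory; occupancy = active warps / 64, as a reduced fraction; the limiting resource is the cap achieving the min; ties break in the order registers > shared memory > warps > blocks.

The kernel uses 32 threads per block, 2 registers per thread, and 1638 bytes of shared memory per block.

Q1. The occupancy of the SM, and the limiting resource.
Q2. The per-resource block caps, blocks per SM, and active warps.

Answer: occupancy 1/8, limited by blocks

registers: 512 blocks
shared memory: 40 blocks
warps: 64 blocks
blocks: 8 blocks

Answer: 8 blocks, 8 active warps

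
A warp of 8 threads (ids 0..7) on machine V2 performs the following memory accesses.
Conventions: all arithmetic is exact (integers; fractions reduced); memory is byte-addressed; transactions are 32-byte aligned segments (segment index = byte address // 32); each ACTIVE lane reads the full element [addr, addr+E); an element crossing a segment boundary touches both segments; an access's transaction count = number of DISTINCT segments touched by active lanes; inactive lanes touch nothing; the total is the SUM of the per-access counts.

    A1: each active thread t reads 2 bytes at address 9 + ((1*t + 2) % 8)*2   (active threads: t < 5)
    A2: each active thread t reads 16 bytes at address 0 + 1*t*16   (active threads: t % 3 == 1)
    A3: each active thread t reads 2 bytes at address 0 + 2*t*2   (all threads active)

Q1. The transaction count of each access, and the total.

A1: 1 transaction
A2: 3 transactions
A3: 1 transaction

Answer: 1,3,1; total 5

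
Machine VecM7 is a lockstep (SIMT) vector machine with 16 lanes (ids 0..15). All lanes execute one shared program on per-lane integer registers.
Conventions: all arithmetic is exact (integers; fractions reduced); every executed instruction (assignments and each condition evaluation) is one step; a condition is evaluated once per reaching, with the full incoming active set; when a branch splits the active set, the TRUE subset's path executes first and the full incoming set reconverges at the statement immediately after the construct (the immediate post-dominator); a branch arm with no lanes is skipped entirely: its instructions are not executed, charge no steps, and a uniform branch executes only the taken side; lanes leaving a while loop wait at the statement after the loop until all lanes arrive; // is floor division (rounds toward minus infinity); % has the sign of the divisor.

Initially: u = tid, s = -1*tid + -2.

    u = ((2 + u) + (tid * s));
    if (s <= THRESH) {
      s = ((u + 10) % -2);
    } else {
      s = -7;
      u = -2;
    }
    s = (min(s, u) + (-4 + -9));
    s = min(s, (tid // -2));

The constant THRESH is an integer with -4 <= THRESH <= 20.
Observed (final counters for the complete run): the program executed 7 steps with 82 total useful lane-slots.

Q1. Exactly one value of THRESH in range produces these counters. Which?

Answer: THRESH = -4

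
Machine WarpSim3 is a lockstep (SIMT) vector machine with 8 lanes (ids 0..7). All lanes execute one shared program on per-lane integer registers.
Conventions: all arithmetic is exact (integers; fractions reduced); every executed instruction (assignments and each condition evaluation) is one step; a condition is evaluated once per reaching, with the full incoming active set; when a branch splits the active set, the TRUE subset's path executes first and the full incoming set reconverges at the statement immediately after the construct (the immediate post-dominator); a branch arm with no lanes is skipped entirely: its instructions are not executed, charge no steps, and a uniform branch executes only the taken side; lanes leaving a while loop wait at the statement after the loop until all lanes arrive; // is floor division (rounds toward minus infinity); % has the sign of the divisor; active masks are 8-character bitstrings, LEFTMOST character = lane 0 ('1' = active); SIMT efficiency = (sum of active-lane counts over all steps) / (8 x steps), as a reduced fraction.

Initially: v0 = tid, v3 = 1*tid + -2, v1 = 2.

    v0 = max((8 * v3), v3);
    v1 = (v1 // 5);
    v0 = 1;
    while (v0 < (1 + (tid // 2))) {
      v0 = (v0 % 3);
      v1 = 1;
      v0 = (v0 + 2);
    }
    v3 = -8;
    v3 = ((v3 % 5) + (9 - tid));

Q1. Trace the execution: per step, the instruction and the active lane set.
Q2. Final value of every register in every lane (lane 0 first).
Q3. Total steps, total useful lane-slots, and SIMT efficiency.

step 0: v0 <- max((8 * v3), v3)      11111111
step 1: v1 <- (v1 // 5)              11111111
step 2: v0 <- 1                      11111111
step 3: eval (v0 < (1 + (tid // 2))) 11111111
step 4: v0 <- (v0 % 3)               00111111
step 5: v1 <- 1                      00111111
step 6: v0 <- (v0 + 2)               00111111
step 7: eval (v0 < (1 + (tid // 2))) 00111111
step 8: v0 <- (v0 % 3)               00000011
step 9: v1 <- 1                      00000011
step 10: v0 <- (v0 + 2)               00000011
step 11: eval (v0 < (1 + (tid // 2))) 00000011
step 12: v0 <- (v0 % 3)               00000011
step 13: v1 <- 1                      00000011
step 14: v0 <- (v0 + 2)               00000011
step 15: eval (v0 < (1 + (tid // 2))) 00000011
step 16: v3 <- -8                     11111111
step 17: v3 <- ((v3 % 5) + (9 - tid)) 11111111

Answer: 18 steps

v0: 1,1,3,3,3,3,4,4
v3: 11,10,9,8,7,6,5,4
v1: 0,0,1,1,1,1,1,1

steps = 18; useful = 88; efficiency = 88/144 = 11/18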